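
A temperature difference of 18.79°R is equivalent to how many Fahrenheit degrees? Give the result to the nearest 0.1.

18.8°F

Rankine and Fahrenheit degrees are the same size, so the interval is unchanged: 18.8.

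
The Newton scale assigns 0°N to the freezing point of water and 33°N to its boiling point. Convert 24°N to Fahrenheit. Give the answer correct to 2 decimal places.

Linear interpolation between the fixed points: C = (24 - 0) × 100 / (33 - 0) = 72.7273°C.
Then 72.7273 × 1.8 + 32 = 162.91°F.

162.91°F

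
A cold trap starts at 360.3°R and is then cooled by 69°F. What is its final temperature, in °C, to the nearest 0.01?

-111.32°C

Initial temperature in Celsius: (360.3 - 491.67) × 5/9 = -72.9833°C.
The 69°F change is an interval, so only the factor 5/9 applies: -69 × 5/9 = -38.3333°C.
Final Celsius temperature: -72.9833 - 38.3333 = -111.3167°C.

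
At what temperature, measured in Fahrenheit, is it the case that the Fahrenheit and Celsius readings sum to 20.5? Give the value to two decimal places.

Let F be the Fahrenheit reading. The Celsius reading is C = 5/9·F - 17.7778.
Require F + C = 20.5: (14/9)·F - 17.7778 = 20.5.
F = (20.5 + 17.7778) / (14/9) = 24.61.

24.61°F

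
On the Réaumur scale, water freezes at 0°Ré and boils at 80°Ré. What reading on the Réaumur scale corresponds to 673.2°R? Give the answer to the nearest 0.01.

First in Celsius: (673.2 - 491.67) × 5/9 = 100.8500°C.
Linearly onto the Réaumur scale: 0 + (100.8500 / 100) × (80 - 0) = 80.68°Ré.

80.68°Ré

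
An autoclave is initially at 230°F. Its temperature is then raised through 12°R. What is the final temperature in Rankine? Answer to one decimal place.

Initial temperature in Celsius: (230 - 32) × 5/9 = 110.0000°C.
The 12°R change is an interval, so only the factor 5/9 applies: +12 × 5/9 = +6.6667°C.
Final Celsius temperature: 110.0000 + 6.6667 = 116.6667°C.
In Rankine: 116.6667 × 1.8 + 491.67 = 701.7°R.

701.7°R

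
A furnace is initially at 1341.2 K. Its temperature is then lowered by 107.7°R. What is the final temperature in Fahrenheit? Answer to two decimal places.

1846.79°F

Initial temperature in Celsius: 1341.2 - 273.15 = 1068.0500°C.
The 107.7°R change is an interval, so only the factor 5/9 applies: -107.7 × 5/9 = -59.8333°C.
Final Celsius temperature: 1068.0500 - 59.8333 = 1008.2167°C.
In Fahrenheit: 1008.2167 × 1.8 + 32 = 1846.79°F.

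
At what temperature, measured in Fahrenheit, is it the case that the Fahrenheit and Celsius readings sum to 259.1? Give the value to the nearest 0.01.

Let F be the Fahrenheit reading. The Celsius reading is C = 5/9·F - 17.7778.
Require F + C = 259.1: (14/9)·F - 17.7778 = 259.1.
F = (259.1 + 17.7778) / (14/9) = 177.99.

177.99°F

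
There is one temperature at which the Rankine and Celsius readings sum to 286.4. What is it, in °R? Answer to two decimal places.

Let R be the Rankine reading. The Celsius reading is C = 5/9·R - 273.15.
Require R + C = 286.4: (14/9)·R - 273.15 = 286.4.
R = (286.4 + 273.15) / (14/9) = 359.71.

359.71°R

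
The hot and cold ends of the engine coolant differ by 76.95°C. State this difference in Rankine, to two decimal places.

138.51°R

An interval of 1°C corresponds to 1.8°R.
76.95 × 1.8 = 138.51.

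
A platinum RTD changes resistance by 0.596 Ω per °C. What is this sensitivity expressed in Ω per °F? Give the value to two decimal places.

The quantity depends on a temperature interval, so only the ratio of degree sizes applies; the offset between the scales is irrelevant.
A change of 1°F is a change of 5/9°C, so per °F the value is 0.596 × 5/9 = 0.33.

0.33 Ω per °F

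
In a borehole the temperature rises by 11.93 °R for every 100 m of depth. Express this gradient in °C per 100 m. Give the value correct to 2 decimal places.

6.63 °C/100 m

The quantity depends on a temperature interval, so only the ratio of degree sizes applies; the offset between the scales is irrelevant.
A change of 1°R is a change of 5/9°C, so 11.93 × 5/9 = 6.63.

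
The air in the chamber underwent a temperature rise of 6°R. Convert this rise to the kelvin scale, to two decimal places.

For a temperature interval the offset drops out; only the factor 5/9 applies.
6 × 5/9 = 3.33.

3.33 K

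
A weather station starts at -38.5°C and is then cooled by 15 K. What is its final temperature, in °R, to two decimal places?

The 15 K change is an interval; Kelvin and Celsius degrees are the same size, so ΔC = -15°C.
Final Celsius temperature: -38.5000 - 15.0000 = -53.5000°C.
In Rankine: -53.5000 × 1.8 + 491.67 = 395.37°R.

395.37°R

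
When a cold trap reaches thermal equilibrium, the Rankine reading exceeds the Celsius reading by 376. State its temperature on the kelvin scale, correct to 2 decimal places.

Let x be the Rankine reading; then the Celsius reading is 5/9·x - 273.15.
(5/9·x - 273.15) - x = -376  ⇒  (-4/9)·x = -102.85  ⇒  x = 231.4125°R.
In Celsius: (231.4125 - 491.67) × 5/9 = -144.5875°C.
In kelvin: -144.5875 + 273.15 = 128.56 K.

128.56 K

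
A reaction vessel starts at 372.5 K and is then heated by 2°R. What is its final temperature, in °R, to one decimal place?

Initial temperature in Celsius: 372.5 - 273.15 = 99.3500°C.
The 2°R change is an interval, so only the factor 5/9 applies: +2 × 5/9 = +1.1111°C.
Final Celsius temperature: 99.3500 + 1.1111 = 100.4611°C.
In Rankine: 100.4611 × 1.8 + 491.67 = 672.5°R.

672.5°R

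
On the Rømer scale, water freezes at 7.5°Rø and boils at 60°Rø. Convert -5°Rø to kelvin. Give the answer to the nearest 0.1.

Linear interpolation between the fixed points: C = (-5 - 7.5) × 100 / (60 - 7.5) = -23.8095°C.
Then -23.8095 + 273.15 = 249.3 K.

249.3 K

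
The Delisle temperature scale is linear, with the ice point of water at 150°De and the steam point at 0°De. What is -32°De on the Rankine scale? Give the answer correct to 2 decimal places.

Linear interpolation between the fixed points: C = (-32 - 150) × 100 / (0 - 150) = 121.3333°C.
Then 121.3333 × 1.8 + 491.67 = 710.07°R.

710.07°R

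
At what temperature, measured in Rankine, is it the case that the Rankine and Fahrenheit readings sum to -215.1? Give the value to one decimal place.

122.3°R

Let R be the Rankine reading. The Fahrenheit reading is F = 1·R - 459.67.
Require R + F = -215.1: (2)·R - 459.67 = -215.1.
R = (-215.1 + 459.67) / (2) = 122.3.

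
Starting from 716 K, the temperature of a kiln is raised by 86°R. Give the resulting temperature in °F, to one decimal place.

915.1°F

Initial temperature in Celsius: 716 - 273.15 = 442.8500°C.
The 86°R change is an interval, so only the factor 5/9 applies: +86 × 5/9 = +47.7778°C.
Final Celsius temperature: 442.8500 + 47.7778 = 490.6278°C.
In Fahrenheit: 490.6278 × 1.8 + 32 = 915.1°F.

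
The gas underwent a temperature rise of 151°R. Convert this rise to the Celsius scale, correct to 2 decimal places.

83.89°C

Only the scale ratio 5/9 matters for a change in temperature.
151 × 5/9 = 83.89.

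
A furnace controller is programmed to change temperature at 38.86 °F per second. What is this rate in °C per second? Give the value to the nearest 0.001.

Since only a temperature interval is involved, the additive offset between the scales drops out.
A change of 1°F is a change of 5/9°C, so 38.86 × 5/9 = 21.589.

21.589 °C/second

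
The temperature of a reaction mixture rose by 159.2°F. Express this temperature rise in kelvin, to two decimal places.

88.44 K

Only the scale ratio 5/9 matters for a change in temperature.
159.2 × 5/9 = 88.44.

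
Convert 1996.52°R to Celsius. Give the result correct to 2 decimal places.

836.03°C

In Celsius: (1996.52 - 491.67) × 5/9 = 836.0278°C.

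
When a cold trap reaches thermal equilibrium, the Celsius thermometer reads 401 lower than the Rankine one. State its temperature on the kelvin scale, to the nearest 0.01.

159.81 K

Let x be the Rankine reading; then the Celsius reading is 5/9·x - 273.15.
(5/9·x - 273.15) - x = -401  ⇒  (-4/9)·x = -127.85  ⇒  x = 287.6625°R.
In Celsius: (287.6625 - 491.67) × 5/9 = -113.3375°C.
In kelvin: -113.3375 + 273.15 = 159.81 K.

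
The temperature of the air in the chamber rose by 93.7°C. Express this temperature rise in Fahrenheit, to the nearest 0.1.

Only the scale ratio 1.8 matters for a change in temperature.
93.7 × 1.8 = 168.7.

168.7°F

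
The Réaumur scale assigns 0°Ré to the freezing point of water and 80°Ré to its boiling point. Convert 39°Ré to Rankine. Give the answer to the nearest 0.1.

Linear interpolation between the fixed points: C = (39 - 0) × 100 / (80 - 0) = 48.7500°C.
Then 48.7500 × 1.8 + 491.67 = 579.4°R.

579.4°R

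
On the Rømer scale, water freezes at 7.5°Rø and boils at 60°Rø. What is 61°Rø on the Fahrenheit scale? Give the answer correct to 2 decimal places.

Linear interpolation between the fixed points: C = (61 - 7.5) × 100 / (60 - 7.5) = 101.9048°C.
Then 101.9048 × 1.8 + 32 = 215.43°F.

215.43°F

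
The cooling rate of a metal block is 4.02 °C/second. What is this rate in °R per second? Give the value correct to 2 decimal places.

The quantity depends on a temperature interval, so only the ratio of degree sizes applies; the offset between the scales is irrelevant.
A change of 1°C is a change of 1.8°R, so 4.02 × 1.8 = 7.24.

7.24 °R/second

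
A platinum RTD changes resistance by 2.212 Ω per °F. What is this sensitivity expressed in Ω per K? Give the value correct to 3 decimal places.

3.982 Ω per K

The quantity depends on a temperature interval, so only the ratio of degree sizes applies; the offset between the scales is irrelevant.
A change of 1 K is a change of 1.8°F, so per K the value is 2.212 × 1.8 = 3.982.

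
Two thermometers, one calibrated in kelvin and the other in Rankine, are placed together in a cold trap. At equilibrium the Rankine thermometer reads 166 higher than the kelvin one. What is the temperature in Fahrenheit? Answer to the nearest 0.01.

Let x be the kelvin reading; then the Rankine reading is 1.8·x.
(1.8·x) - x = 166  ⇒  (0.8)·x = 166  ⇒  x = 207.5000 K.
In Celsius: 207.5 - 273.15 = -65.6500°C.
In Fahrenheit: -65.6500 × 1.8 + 32 = -86.17°F.

-86.17°F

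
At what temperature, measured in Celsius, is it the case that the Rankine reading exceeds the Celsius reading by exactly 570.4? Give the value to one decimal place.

98.4°C

Let C be the Celsius reading. The Rankine reading is R = 1.8·C + 491.67.
Require R - C = 570.4: (0.8)·C + 491.67 = 570.4.
C = (570.4 - 491.67) / (0.8) = 98.4.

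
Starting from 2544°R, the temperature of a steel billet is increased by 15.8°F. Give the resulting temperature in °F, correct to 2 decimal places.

Initial temperature in Celsius: (2544 - 491.67) × 5/9 = 1140.1833°C.
The 15.8°F change is an interval, so only the factor 5/9 applies: +15.8 × 5/9 = +8.7778°C.
Final Celsius temperature: 1140.1833 + 8.7778 = 1148.9611°C.
In Fahrenheit: 1148.9611 × 1.8 + 32 = 2100.13°F.

2100.13°F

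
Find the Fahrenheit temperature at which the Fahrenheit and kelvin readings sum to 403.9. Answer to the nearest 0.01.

Let F be the Fahrenheit reading. The kelvin reading is K = 5/9·F + 255.372.
Require F + K = 403.9: (14/9)·F + 255.372 = 403.9.
F = (403.9 - 255.372) / (14/9) = 95.48.

95.48°F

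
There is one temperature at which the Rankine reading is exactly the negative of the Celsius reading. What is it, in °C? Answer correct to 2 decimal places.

-175.60°C

Let C be the Celsius reading. The Rankine reading is R = 1.8·C + 491.67.
Require R = -1·C: 1.8·C + 491.67 = -1·C.
(2.8)·C = -491.67  ⇒  C = -175.60.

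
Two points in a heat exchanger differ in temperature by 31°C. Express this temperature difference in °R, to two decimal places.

An interval of 1°C corresponds to 1.8°R.
31 × 1.8 = 55.80.

55.80°R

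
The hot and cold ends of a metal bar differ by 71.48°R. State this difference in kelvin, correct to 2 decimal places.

39.71 K

Only the scale ratio 5/9 matters for a change in temperature.
71.48 × 5/9 = 39.71.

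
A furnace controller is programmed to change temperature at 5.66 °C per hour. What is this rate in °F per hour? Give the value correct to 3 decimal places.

The quantity depends on a temperature interval, so only the ratio of degree sizes applies; the offset between the scales is irrelevant.
A change of 1°C is a change of 1.8°F, so 5.66 × 1.8 = 10.188.

10.188 °F/hour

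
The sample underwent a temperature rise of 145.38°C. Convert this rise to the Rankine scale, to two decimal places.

An interval of 1°C corresponds to 1.8°R.
145.38 × 1.8 = 261.68.

261.68°R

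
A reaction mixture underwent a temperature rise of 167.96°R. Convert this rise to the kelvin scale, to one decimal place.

An interval of 1°R corresponds to 5/9 K.
167.96 × 5/9 = 93.3.

93.3 K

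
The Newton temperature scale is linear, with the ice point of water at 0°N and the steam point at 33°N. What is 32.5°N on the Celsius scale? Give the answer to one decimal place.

98.5°C

Linear interpolation between the fixed points: C = (32.5 - 0) × 100 / (33 - 0) = 98.4848°C.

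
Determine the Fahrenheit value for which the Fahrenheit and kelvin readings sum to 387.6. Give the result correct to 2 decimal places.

Let F be the Fahrenheit reading. The kelvin reading is K = 5/9·F + 255.372.
Require F + K = 387.6: (14/9)·F + 255.372 = 387.6.
F = (387.6 - 255.372) / (14/9) = 85.00.

85.00°F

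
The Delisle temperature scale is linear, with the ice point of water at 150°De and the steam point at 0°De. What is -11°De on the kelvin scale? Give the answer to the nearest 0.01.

380.48 K

Linear interpolation between the fixed points: C = (-11 - 150) × 100 / (0 - 150) = 107.3333°C.
Then 107.3333 + 273.15 = 380.48 K.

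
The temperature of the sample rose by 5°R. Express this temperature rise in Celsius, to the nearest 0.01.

For a temperature interval the offset drops out; only the factor 5/9 applies.
5 × 5/9 = 2.78.

2.78°C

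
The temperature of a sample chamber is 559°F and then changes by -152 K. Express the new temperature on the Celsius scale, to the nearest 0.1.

140.8°C

Initial temperature in Celsius: (559 - 32) × 5/9 = 292.7778°C.
The 152 K change is an interval; Kelvin and Celsius degrees are the same size, so ΔC = -152°C.
Final Celsius temperature: 292.7778 - 152.0000 = 140.7778°C.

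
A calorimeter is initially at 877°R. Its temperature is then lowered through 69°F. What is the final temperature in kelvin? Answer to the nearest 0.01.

448.89 K

Initial temperature in Celsius: (877 - 491.67) × 5/9 = 214.0722°C.
The 69°F change is an interval, so only the factor 5/9 applies: -69 × 5/9 = -38.3333°C.
Final Celsius temperature: 214.0722 - 38.3333 = 175.7389°C.
In kelvin: 175.7389 + 273.15 = 448.89 K.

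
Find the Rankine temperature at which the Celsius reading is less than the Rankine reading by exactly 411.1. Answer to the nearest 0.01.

310.39°R

Let R be the Rankine reading. The Celsius reading is C = 5/9·R - 273.15.
Require C - R = -411.1: (-4/9)·R - 273.15 = -411.1.
R = (-411.1 + 273.15) / (-4/9) = 310.39.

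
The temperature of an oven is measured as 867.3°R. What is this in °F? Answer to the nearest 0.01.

In Celsius: (867.3 - 491.67) × 5/9 = 208.6833°C.
In Fahrenheit: 208.6833 × 1.8 + 32 = 407.63°F.

407.63°F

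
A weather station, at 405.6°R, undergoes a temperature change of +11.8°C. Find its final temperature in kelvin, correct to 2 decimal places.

Initial temperature in Celsius: (405.6 - 491.67) × 5/9 = -47.8167°C.
Final Celsius temperature: -47.8167 + 11.8000 = -36.0167°C.
In kelvin: -36.0167 + 273.15 = 237.13 K.

237.13 K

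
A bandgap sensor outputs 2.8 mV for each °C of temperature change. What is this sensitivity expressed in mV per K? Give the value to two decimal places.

2.80 mV per K

The quantity depends on a temperature interval, so only the ratio of degree sizes applies; the offset between the scales is irrelevant.
A change of 1 K is a change of 1°C, so per K the value is 2.8 × 1 = 2.80.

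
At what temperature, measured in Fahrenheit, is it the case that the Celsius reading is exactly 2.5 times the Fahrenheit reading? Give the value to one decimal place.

-9.1°F

Let F be the Fahrenheit reading. The Celsius reading is C = 5/9·F - 17.7778.
Require C = 2.5·F: 5/9·F - 17.7778 = 2.5·F.
(-35/18)·F = 17.7778  ⇒  F = -9.1.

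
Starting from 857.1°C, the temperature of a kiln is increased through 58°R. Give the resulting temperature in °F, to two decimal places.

1632.78°F

The 58°R change is an interval, so only the factor 5/9 applies: +58 × 5/9 = +32.2222°C.
Final Celsius temperature: 857.1000 + 32.2222 = 889.3222°C.
In Fahrenheit: 889.3222 × 1.8 + 32 = 1632.78°F.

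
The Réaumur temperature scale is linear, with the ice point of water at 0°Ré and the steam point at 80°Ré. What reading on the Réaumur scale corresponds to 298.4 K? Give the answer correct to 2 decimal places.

20.20°Ré

First in Celsius: 298.4 - 273.15 = 25.2500°C.
Linearly onto the Réaumur scale: 0 + (25.2500 / 100) × (80 - 0) = 20.20°Ré.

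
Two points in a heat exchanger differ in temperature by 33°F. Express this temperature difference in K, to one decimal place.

Only the scale ratio 5/9 matters for a change in temperature.
33 × 5/9 = 18.3.

18.3 K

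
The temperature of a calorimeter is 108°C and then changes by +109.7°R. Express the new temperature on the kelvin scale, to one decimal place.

442.1 K

The 109.7°R change is an interval, so only the factor 5/9 applies: +109.7 × 5/9 = +60.9444°C.
Final Celsius temperature: 108.0000 + 60.9444 = 168.9444°C.
In kelvin: 168.9444 + 273.15 = 442.1 K.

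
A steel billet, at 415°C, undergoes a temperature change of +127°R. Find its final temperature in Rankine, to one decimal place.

The 127°R change is an interval, so only the factor 5/9 applies: +127 × 5/9 = +70.5556°C.
Final Celsius temperature: 415.0000 + 70.5556 = 485.5556°C.
In Rankine: 485.5556 × 1.8 + 491.67 = 1365.7°R.

1365.7°R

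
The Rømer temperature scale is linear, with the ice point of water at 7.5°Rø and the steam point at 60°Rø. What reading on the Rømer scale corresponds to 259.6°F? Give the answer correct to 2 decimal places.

73.88°Rø

First in Celsius: (259.6 - 32) × 5/9 = 126.4444°C.
Linearly onto the Rømer scale: 7.5 + (126.4444 / 100) × (60 - 7.5) = 73.88°Rø.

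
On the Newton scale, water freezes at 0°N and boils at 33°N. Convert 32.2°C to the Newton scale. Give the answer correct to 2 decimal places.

10.63°N

Linearly onto the Newton scale: 0 + (32.2000 / 100) × (33 - 0) = 10.63°N.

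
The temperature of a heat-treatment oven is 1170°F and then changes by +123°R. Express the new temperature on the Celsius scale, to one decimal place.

700.6°C

Initial temperature in Celsius: (1170 - 32) × 5/9 = 632.2222°C.
The 123°R change is an interval, so only the factor 5/9 applies: +123 × 5/9 = +68.3333°C.
Final Celsius temperature: 632.2222 + 68.3333 = 700.5556°C.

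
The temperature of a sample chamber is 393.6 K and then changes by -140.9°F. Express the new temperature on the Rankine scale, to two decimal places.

Initial temperature in Celsius: 393.6 - 273.15 = 120.4500°C.
The 140.9°F change is an interval, so only the factor 5/9 applies: -140.9 × 5/9 = -78.2778°C.
Final Celsius temperature: 120.4500 - 78.2778 = 42.1722°C.
In Rankine: 42.1722 × 1.8 + 491.67 = 567.58°R.

567.58°R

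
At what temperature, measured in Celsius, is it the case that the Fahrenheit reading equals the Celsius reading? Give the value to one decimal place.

Let C be the Celsius reading. The Fahrenheit reading is F = 1.8·C + 32.
Set F = C: 1.8·C + 32 = C.
(0.8)·C = -32  ⇒  C = -40.0.

-40.0°C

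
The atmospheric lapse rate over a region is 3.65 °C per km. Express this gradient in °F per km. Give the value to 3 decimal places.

6.570 °F/km

The quantity depends on a temperature interval, so only the ratio of degree sizes applies; the offset between the scales is irrelevant.
A change of 1°C is a change of 1.8°F, so 3.65 × 1.8 = 6.570.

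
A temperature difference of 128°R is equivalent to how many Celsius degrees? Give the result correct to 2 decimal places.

71.11°C

For a temperature interval the offset drops out; only the factor 5/9 applies.
128 × 5/9 = 71.11.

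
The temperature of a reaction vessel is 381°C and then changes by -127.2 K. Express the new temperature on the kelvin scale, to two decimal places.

526.95 K

The 127.2 K change is an interval; Kelvin and Celsius degrees are the same size, so ΔC = -127.2°C.
Final Celsius temperature: 381.0000 - 127.2000 = 253.8000°C.
In kelvin: 253.8000 + 273.15 = 526.95 K.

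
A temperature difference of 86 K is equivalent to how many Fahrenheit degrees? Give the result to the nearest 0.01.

For a temperature interval the offset drops out; only the factor 1.8 applies.
86 × 1.8 = 154.80.

154.80°F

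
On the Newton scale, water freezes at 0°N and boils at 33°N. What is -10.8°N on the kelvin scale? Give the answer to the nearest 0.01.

240.42 K

Linear interpolation between the fixed points: C = (-10.8 - 0) × 100 / (33 - 0) = -32.7273°C.
Then -32.7273 + 273.15 = 240.42 K.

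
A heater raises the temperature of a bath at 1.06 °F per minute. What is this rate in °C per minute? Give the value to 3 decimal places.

Since only a temperature interval is involved, the additive offset between the scales drops out.
A change of 1°F is a change of 5/9°C, so 1.06 × 5/9 = 0.589.

0.589 °C/minute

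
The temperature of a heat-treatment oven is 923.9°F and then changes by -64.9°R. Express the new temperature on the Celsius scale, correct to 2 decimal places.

Initial temperature in Celsius: (923.9 - 32) × 5/9 = 495.5000°C.
The 64.9°R change is an interval, so only the factor 5/9 applies: -64.9 × 5/9 = -36.0556°C.
Final Celsius temperature: 495.5000 - 36.0556 = 459.4444°C.

459.44°C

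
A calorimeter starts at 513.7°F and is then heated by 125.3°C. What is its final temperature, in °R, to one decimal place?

Initial temperature in Celsius: (513.7 - 32) × 5/9 = 267.6111°C.
Final Celsius temperature: 267.6111 + 125.3000 = 392.9111°C.
In Rankine: 392.9111 × 1.8 + 491.67 = 1198.9°R.

1198.9°R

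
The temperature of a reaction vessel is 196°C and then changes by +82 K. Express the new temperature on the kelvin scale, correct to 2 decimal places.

551.15 K

The 82 K change is an interval; Kelvin and Celsius degrees are the same size, so ΔC = +82°C.
Final Celsius temperature: 196.0000 + 82.0000 = 278.0000°C.
In kelvin: 278.0000 + 273.15 = 551.15 K.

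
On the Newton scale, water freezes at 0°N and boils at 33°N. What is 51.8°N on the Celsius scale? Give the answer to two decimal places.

156.97°C

Linear interpolation between the fixed points: C = (51.8 - 0) × 100 / (33 - 0) = 156.9697°C.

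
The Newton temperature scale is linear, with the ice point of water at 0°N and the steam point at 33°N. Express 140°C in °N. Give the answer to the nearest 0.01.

Linearly onto the Newton scale: 0 + (140.0000 / 100) × (33 - 0) = 46.20°N.

46.20°N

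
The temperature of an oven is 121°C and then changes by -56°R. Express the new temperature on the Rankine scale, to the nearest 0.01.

653.47°R

The 56°R change is an interval, so only the factor 5/9 applies: -56 × 5/9 = -31.1111°C.
Final Celsius temperature: 121.0000 - 31.1111 = 89.8889°C.
In Rankine: 89.8889 × 1.8 + 491.67 = 653.47°R.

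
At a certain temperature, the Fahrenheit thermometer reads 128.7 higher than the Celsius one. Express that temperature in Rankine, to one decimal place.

709.2°R

Let x be the Celsius reading; then the Fahrenheit reading is 1.8·x + 32.
(1.8·x + 32) - x = 128.7  ⇒  (0.8)·x = 96.7  ⇒  x = 120.8750°C.
In Rankine: 120.8750 × 1.8 + 491.67 = 709.2°R.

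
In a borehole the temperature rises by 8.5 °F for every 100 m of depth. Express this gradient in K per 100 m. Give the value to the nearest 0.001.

4.722 K/100 m

The quantity depends on a temperature interval, so only the ratio of degree sizes applies; the offset between the scales is irrelevant.
A change of 1°F is a change of 5/9 K, so 8.5 × 5/9 = 4.722.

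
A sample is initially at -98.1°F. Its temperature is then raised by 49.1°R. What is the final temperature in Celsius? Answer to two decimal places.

-45.00°C

Initial temperature in Celsius: (-98.1 - 32) × 5/9 = -72.2778°C.
The 49.1°R change is an interval, so only the factor 5/9 applies: +49.1 × 5/9 = +27.2778°C.
Final Celsius temperature: -72.2778 + 27.2778 = -45.0000°C.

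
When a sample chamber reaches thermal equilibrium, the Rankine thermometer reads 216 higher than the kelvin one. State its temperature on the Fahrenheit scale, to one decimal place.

Let x be the kelvin reading; then the Rankine reading is 1.8·x.
(1.8·x) - x = 216  ⇒  (0.8)·x = 216  ⇒  x = 270.0000 K.
In Celsius: 270 - 273.15 = -3.1500°C.
In Fahrenheit: -3.1500 × 1.8 + 32 = 26.3°F.

26.3°F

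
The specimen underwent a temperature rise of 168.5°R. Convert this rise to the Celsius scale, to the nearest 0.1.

An interval of 1°R corresponds to 5/9°C.
168.5 × 5/9 = 93.6.

93.6°C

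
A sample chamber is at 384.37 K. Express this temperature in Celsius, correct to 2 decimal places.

In Celsius: 384.37 - 273.15 = 111.2200°C.

111.22°C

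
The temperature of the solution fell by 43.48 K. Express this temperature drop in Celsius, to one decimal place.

Kelvin and Celsius degrees are the same size, so the interval is unchanged: 43.5.

43.5°C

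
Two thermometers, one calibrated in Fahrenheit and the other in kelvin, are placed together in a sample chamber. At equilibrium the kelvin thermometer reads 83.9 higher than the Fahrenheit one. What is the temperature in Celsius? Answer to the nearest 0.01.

196.56°C

Let x be the Fahrenheit reading; then the kelvin reading is 5/9·x + 255.372.
(5/9·x + 255.372) - x = 83.9  ⇒  (-4/9)·x = -171.472  ⇒  x = 385.8125°F.
In Celsius: (385.8125 - 32) × 5/9 = 196.56°C.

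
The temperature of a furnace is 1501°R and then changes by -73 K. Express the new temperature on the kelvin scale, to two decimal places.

Initial temperature in Celsius: (1501 - 491.67) × 5/9 = 560.7389°C.
The 73 K change is an interval; Kelvin and Celsius degrees are the same size, so ΔC = -73°C.
Final Celsius temperature: 560.7389 - 73.0000 = 487.7389°C.
In kelvin: 487.7389 + 273.15 = 760.89 K.

760.89 K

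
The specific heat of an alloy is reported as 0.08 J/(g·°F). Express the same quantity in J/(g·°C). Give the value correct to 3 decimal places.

The quantity depends on a temperature interval, so only the ratio of degree sizes applies; the offset between the scales is irrelevant.
A change of 1°C is a change of 1.8°F, so per °C the value is 0.08 × 1.8 = 0.144.

0.144 J/(g·°C)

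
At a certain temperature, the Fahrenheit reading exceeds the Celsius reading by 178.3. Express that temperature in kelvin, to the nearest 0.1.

Let x be the Celsius reading; then the Fahrenheit reading is 1.8·x + 32.
(1.8·x + 32) - x = 178.3  ⇒  (0.8)·x = 146.3  ⇒  x = 182.8750°C.
In kelvin: 182.8750 + 273.15 = 456.0 K.

456.0 K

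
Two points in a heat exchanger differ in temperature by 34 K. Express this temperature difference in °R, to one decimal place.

61.2°R

Only the scale ratio 1.8 matters for a change in temperature.
34 × 1.8 = 61.2.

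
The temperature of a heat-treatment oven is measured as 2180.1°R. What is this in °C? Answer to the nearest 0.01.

In Celsius: (2180.1 - 491.67) × 5/9 = 938.0167°C.

938.02°C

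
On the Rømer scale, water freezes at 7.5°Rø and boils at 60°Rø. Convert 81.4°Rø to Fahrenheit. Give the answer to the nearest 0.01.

285.37°F

Linear interpolation between the fixed points: C = (81.4 - 7.5) × 100 / (60 - 7.5) = 140.7619°C.
Then 140.7619 × 1.8 + 32 = 285.37°F.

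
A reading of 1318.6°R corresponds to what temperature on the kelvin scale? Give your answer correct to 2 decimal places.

In Celsius: (1318.6 - 491.67) × 5/9 = 459.4056°C.
In kelvin: 459.4056 + 273.15 = 732.56 K.

732.56 K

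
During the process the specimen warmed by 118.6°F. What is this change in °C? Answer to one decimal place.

Only the scale ratio 5/9 matters for a change in temperature.
118.6 × 5/9 = 65.9.

65.9°C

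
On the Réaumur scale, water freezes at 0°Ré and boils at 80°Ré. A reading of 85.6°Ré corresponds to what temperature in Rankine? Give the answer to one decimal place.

684.3°R

Linear interpolation between the fixed points: C = (85.6 - 0) × 100 / (80 - 0) = 107.0000°C.
Then 107.0000 × 1.8 + 491.67 = 684.3°R.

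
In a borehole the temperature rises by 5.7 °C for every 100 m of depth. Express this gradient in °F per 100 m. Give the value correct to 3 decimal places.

Since only a temperature interval is involved, the additive offset between the scales drops out.
A change of 1°C is a change of 1.8°F, so 5.7 × 1.8 = 10.260.

10.260 °F/100 m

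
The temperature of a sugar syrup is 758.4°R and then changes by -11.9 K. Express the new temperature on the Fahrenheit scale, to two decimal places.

277.31°F

Initial temperature in Celsius: (758.4 - 491.67) × 5/9 = 148.1833°C.
The 11.9 K change is an interval; Kelvin and Celsius degrees are the same size, so ΔC = -11.9°C.
Final Celsius temperature: 148.1833 - 11.9000 = 136.2833°C.
In Fahrenheit: 136.2833 × 1.8 + 32 = 277.31°F.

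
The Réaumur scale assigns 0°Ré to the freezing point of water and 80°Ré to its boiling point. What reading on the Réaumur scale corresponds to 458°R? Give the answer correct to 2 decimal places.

First in Celsius: (458 - 491.67) × 5/9 = -18.7056°C.
Linearly onto the Réaumur scale: 0 + (-18.7056 / 100) × (80 - 0) = -14.96°Ré.

-14.96°Ré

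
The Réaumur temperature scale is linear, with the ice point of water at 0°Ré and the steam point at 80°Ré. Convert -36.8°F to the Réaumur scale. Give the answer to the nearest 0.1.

First in Celsius: (-36.8 - 32) × 5/9 = -38.2222°C.
Linearly onto the Réaumur scale: 0 + (-38.2222 / 100) × (80 - 0) = -30.6°Ré.

-30.6°Ré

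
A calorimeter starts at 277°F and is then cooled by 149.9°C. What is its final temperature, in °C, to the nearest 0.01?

-13.79°C

Initial temperature in Celsius: (277 - 32) × 5/9 = 136.1111°C.
Final Celsius temperature: 136.1111 - 149.9000 = -13.7889°C.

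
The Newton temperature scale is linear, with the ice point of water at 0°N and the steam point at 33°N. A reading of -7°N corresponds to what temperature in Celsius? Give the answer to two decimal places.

-21.21°C

Linear interpolation between the fixed points: C = (-7 - 0) × 100 / (33 - 0) = -21.2121°C.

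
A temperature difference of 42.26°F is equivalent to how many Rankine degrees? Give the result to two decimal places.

42.26°R

Fahrenheit and Rankine degrees are the same size, so the interval is unchanged: 42.26.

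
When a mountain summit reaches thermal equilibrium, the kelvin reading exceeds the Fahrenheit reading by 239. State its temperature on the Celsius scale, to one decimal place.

2.7°C

Let x be the Fahrenheit reading; then the kelvin reading is 5/9·x + 255.372.
(5/9·x + 255.372) - x = 239  ⇒  (-4/9)·x = -16.3722  ⇒  x = 36.8375°F.
In Celsius: (36.8375 - 32) × 5/9 = 2.7°C.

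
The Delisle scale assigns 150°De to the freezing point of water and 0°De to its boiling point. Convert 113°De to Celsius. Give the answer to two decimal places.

Linear interpolation between the fixed points: C = (113 - 150) × 100 / (0 - 150) = 24.6667°C.

24.67°C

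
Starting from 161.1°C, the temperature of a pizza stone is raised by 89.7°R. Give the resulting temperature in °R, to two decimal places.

871.35°R

The 89.7°R change is an interval, so only the factor 5/9 applies: +89.7 × 5/9 = +49.8333°C.
Final Celsius temperature: 161.1000 + 49.8333 = 210.9333°C.
In Rankine: 210.9333 × 1.8 + 491.67 = 871.35°R.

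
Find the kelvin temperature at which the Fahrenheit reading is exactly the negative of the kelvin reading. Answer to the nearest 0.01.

164.17 K

Let K be the kelvin reading. The Fahrenheit reading is F = 1.8·K - 459.67.
Require F = -1·K: 1.8·K - 459.67 = -1·K.
(2.8)·K = 459.67  ⇒  K = 164.17.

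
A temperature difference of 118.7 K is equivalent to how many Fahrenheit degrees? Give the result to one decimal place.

213.7°F

An interval of 1 K corresponds to 1.8°F.
118.7 × 1.8 = 213.7.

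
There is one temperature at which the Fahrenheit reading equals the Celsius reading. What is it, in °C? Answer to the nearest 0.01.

Let C be the Celsius reading. The Fahrenheit reading is F = 1.8·C + 32.
Set F = C: 1.8·C + 32 = C.
(0.8)·C = -32  ⇒  C = -40.00.

-40.00°C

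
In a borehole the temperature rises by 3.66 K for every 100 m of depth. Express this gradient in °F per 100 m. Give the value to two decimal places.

6.59 °F/100 m

Since only a temperature interval is involved, the additive offset between the scales drops out.
A change of 1 K is a change of 1.8°F, so 3.66 × 1.8 = 6.59.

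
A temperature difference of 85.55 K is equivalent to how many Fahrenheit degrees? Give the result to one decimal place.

154.0°F

Only the scale ratio 1.8 matters for a change in temperature.
85.55 × 1.8 = 154.0.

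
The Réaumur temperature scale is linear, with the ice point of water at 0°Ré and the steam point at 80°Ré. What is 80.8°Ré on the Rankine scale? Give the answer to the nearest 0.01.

673.47°R

Linear interpolation between the fixed points: C = (80.8 - 0) × 100 / (80 - 0) = 101.0000°C.
Then 101.0000 × 1.8 + 491.67 = 673.47°R.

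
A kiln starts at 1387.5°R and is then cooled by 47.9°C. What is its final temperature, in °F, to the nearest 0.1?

Initial temperature in Celsius: (1387.5 - 491.67) × 5/9 = 497.6833°C.
Final Celsius temperature: 497.6833 - 47.9000 = 449.7833°C.
In Fahrenheit: 449.7833 × 1.8 + 32 = 841.6°F.

841.6°F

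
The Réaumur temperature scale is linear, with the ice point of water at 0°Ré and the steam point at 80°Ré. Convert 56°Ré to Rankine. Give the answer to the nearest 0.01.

617.67°R

Linear interpolation between the fixed points: C = (56 - 0) × 100 / (80 - 0) = 70.0000°C.
Then 70.0000 × 1.8 + 491.67 = 617.67°R.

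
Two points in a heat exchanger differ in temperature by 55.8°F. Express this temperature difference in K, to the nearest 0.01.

31.00 K

An interval of 1°F corresponds to 5/9 K.
55.8 × 5/9 = 31.00.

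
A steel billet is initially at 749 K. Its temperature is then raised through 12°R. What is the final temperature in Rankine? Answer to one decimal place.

Initial temperature in Celsius: 749 - 273.15 = 475.8500°C.
The 12°R change is an interval, so only the factor 5/9 applies: +12 × 5/9 = +6.6667°C.
Final Celsius temperature: 475.8500 + 6.6667 = 482.5167°C.
In Rankine: 482.5167 × 1.8 + 491.67 = 1360.2°R.

1360.2°R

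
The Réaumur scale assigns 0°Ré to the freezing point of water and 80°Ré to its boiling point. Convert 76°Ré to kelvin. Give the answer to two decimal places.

368.15 K

Linear interpolation between the fixed points: C = (76 - 0) × 100 / (80 - 0) = 95.0000°C.
Then 95.0000 + 273.15 = 368.15 K.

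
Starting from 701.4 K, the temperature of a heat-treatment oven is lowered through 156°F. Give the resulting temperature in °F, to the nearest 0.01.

Initial temperature in Celsius: 701.4 - 273.15 = 428.2500°C.
The 156°F change is an interval, so only the factor 5/9 applies: -156 × 5/9 = -86.6667°C.
Final Celsius temperature: 428.2500 - 86.6667 = 341.5833°C.
In Fahrenheit: 341.5833 × 1.8 + 32 = 646.85°F.

646.85°F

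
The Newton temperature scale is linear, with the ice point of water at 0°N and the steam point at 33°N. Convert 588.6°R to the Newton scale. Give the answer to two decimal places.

First in Celsius: (588.6 - 491.67) × 5/9 = 53.8500°C.
Linearly onto the Newton scale: 0 + (53.8500 / 100) × (33 - 0) = 17.77°N.

17.77°N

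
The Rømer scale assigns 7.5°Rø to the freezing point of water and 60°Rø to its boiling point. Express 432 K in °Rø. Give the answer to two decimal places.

90.90°Rø

First in Celsius: 432 - 273.15 = 158.8500°C.
Linearly onto the Rømer scale: 7.5 + (158.8500 / 100) × (60 - 7.5) = 90.90°Rø.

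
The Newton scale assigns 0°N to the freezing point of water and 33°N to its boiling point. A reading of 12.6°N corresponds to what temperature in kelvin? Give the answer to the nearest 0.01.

Linear interpolation between the fixed points: C = (12.6 - 0) × 100 / (33 - 0) = 38.1818°C.
Then 38.1818 + 273.15 = 311.33 K.

311.33 K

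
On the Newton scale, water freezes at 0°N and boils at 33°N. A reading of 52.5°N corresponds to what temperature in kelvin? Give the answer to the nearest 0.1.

Linear interpolation between the fixed points: C = (52.5 - 0) × 100 / (33 - 0) = 159.0909°C.
Then 159.0909 + 273.15 = 432.2 K.

432.2 K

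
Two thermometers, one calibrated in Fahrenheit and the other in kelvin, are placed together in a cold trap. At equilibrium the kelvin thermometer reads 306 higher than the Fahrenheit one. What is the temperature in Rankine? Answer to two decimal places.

Let x be the Fahrenheit reading; then the kelvin reading is 5/9·x + 255.372.
(5/9·x + 255.372) - x = 306  ⇒  (-4/9)·x = 50.6278  ⇒  x = -113.9125°F.
In Celsius: (-113.9125 - 32) × 5/9 = -81.0625°C.
In Rankine: -81.0625 × 1.8 + 491.67 = 345.76°R.

345.76°R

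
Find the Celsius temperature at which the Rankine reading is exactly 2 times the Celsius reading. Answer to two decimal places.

Let C be the Celsius reading. The Rankine reading is R = 1.8·C + 491.67.
Require R = 2·C: 1.8·C + 491.67 = 2·C.
(-0.2)·C = -491.67  ⇒  C = 2458.35.

2458.35°C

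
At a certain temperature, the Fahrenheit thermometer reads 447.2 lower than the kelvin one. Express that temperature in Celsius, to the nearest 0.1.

-257.6°C

Let x be the kelvin reading; then the Fahrenheit reading is 1.8·x - 459.67.
(1.8·x - 459.67) - x = -447.2  ⇒  (0.8)·x = 12.47  ⇒  x = 15.5875 K.
In Celsius: 15.5875 - 273.15 = -257.6°C.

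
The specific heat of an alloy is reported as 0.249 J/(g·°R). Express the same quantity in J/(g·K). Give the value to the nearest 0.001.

The quantity depends on a temperature interval, so only the ratio of degree sizes applies; the offset between the scales is irrelevant.
A change of 1 K is a change of 1.8°R, so per K the value is 0.249 × 1.8 = 0.448.

0.448 J/(g·K)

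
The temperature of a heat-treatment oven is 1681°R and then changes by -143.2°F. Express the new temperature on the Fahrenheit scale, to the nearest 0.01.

1078.13°F

Initial temperature in Celsius: (1681 - 491.67) × 5/9 = 660.7389°C.
The 143.2°F change is an interval, so only the factor 5/9 applies: -143.2 × 5/9 = -79.5556°C.
Final Celsius temperature: 660.7389 - 79.5556 = 581.1833°C.
In Fahrenheit: 581.1833 × 1.8 + 32 = 1078.13°F.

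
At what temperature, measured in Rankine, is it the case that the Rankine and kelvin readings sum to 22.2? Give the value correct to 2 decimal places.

Let R be the Rankine reading. The kelvin reading is K = 5/9·R.
Require R + K = 22.2: (14/9)·R = 22.2.
R = (22.2) / (14/9) = 14.27.

14.27°R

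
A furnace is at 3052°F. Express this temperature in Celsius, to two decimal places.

In Celsius: (3052 - 32) × 5/9 = 1677.7778°C.

1677.78°C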